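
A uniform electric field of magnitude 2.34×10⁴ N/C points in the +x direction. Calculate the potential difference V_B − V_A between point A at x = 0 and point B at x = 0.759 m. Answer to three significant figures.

-1.78×10⁴ V

In a uniform field, potential decreases in the direction of E: V_B − V_A = −E·Δx.
V_B − V_A = −(2.34×10⁴ V/m)(0.759 m) = -1.78×10⁴ V.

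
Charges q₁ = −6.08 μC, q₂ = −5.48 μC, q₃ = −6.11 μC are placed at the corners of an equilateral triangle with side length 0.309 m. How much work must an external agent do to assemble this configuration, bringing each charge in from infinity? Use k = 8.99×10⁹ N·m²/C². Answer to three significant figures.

The assembly work is the sum of pairwise potential energies, U = Σ_{i<j} kqᵢqⱼ/rᵢⱼ.
All three pair separations equal the side length, 0.309 m.
U = (0.969) + (1.08) + (0.974) = 3.02 J.

3.02 J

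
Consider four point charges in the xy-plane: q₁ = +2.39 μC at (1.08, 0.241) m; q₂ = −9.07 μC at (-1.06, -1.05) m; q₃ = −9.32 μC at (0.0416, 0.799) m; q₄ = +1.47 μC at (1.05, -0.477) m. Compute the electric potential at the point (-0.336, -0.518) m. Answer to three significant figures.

The total potential is the scalar sum of each charge's contribution, V = Σ kqᵢ/rᵢ.
Distances from the field point to each charge: r₁ = 1.61 m, r₂ = 0.898 m, r₃ = 1.37 m, r₄ = 1.39 m.
V = k[(2.39×10⁻⁶)/(1.61) + (-9.07×10⁻⁶)/(0.898) + (-9.32×10⁻⁶)/(1.37) + (1.47×10⁻⁶)/(1.39)] = -1.29×10⁵ V.

-1.29×10⁵ V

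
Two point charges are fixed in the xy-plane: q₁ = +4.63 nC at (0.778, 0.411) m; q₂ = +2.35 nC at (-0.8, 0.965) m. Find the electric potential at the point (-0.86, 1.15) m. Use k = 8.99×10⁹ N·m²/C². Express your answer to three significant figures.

Electric potential is a scalar, so the contributions from each charge add algebraically: V = Σ kqᵢ/rᵢ.
Distances from the field point to each charge: r₁ = 1.80 m, r₂ = 0.194 m.
V = k[(4.63×10⁻⁹)/(1.80) + (2.35×10⁻⁹)/(0.194)] = 132 V.

132 V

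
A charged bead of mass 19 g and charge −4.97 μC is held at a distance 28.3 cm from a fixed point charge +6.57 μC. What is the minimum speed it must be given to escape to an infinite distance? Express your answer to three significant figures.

10.4 m/s

To just escape, total mechanical energy must reach zero at infinity: ½mv²_min + U = 0, so ½mv²_min = −U = |kQq|/r.
|U| = |kQq|/r = (8.99×10⁹ N·m²/C²)(6.57×10⁻⁶)(4.97×10⁻⁶)/(0.283) = 1.04 J.
v_min = √(2|U|/m) = √(2·1.04/0.0190) = 10.4 m/s.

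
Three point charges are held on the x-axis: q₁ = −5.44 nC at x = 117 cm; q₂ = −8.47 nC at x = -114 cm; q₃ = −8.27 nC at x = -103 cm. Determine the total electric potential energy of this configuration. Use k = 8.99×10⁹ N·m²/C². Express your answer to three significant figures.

The work to assemble the configuration equals its total potential energy, U = Σ kqᵢqⱼ/rᵢⱼ over all pairs.
Pair separations: r₁₂ = 2.31 m, r₁₃ = 2.20 m, r₂₃ = 0.110 m.
U = (1.79×10⁻⁷) + (1.84×10⁻⁷) + (5.72×10⁻⁶) = 6.09×10⁻⁶ J.

6.09×10⁻⁶ J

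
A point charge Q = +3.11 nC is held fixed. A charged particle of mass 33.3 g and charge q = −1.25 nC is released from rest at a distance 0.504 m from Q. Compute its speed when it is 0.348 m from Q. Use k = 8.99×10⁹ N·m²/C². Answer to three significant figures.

Only the electrostatic force acts, so mechanical energy is conserved: ½mv² = U₁ − U₂ = kQq(1/r₁ − 1/r₂).
U₁ − U₂ = (8.99×10⁹ N·m²/C²)(3.11×10⁻⁹ C)(-1.25×10⁻⁹ C)(1/0.504 − 1/0.348) = 3.11×10⁻⁸ J.
v = √(2·3.11×10⁻⁸/0.0333) = 1.37×10⁻³ m/s.

1.37×10⁻³ m/s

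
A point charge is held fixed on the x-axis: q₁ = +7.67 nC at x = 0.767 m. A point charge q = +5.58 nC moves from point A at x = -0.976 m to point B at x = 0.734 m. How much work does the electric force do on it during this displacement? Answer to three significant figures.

The work done by the electric force is W_field = −ΔU = −q(V_B − V_A) = q(V_A − V_B).
At A: distance to the source charge is 1.74 m; V_A = kq₁/r = 39.6 V.
At B: distance to the source charge is 0.0330 m; V_B = kq₁/r = 2090 V.
ΔV = V_B − V_A = 2050 V.
W_field = −qΔV = −(5.58×10⁻⁹ C)(2050 V) = -1.14×10⁻⁵ J.

-1.14×10⁻⁵ J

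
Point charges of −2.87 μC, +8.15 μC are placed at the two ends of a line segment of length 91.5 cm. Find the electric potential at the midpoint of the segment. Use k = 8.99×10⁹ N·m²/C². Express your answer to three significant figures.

The total potential is the scalar sum of each charge's contribution, V = Σ kqᵢ/rᵢ.
Each charge is 0.458 m from the midpoint.
V = k[(-2.87×10⁻⁶)/(0.458) + (8.15×10⁻⁶)/(0.458)] = 1.04×10⁵ V.

1.04×10⁵ V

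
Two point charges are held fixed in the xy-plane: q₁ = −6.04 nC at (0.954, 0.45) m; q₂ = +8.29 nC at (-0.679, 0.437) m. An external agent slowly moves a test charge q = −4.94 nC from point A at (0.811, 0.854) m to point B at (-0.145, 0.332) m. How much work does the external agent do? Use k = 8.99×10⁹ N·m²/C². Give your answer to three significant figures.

For quasistatic motion the external work equals the change in potential energy: W_ext = qΔV = q(V_B − V_A).
At A: distances to the source charges are 0.429 m, 1.55 m; V_A = Σ kqᵢ/rᵢ = -78.5 V.
At B: distances to the source charges are 1.11 m, 0.544 m; V_B = Σ kqᵢ/rᵢ = 87.8 V.
ΔV = V_B − V_A = 166 V.
W_ext = qΔV = (-4.94×10⁻⁹ C)(166 V) = -8.22×10⁻⁷ J.

-8.22×10⁻⁷ J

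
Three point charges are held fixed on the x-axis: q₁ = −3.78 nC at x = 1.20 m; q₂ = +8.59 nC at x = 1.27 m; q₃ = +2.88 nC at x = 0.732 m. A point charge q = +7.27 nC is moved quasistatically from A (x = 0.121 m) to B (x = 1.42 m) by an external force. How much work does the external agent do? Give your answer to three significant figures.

For quasistatic motion the external work equals the change in potential energy: W_ext = qΔV = q(V_B − V_A).
At A: distances to the source charges are 1.08 m, 1.15 m, 0.611 m; V_A = Σ kqᵢ/rᵢ = 78.1 V.
At B: distances to the source charges are 0.220 m, 0.150 m, 0.688 m; V_B = Σ kqᵢ/rᵢ = 398 V.
ΔV = V_B − V_A = 320 V.
W_ext = qΔV = (7.27×10⁻⁹ C)(320 V) = 2.33×10⁻⁶ J.

2.33×10⁻⁶ J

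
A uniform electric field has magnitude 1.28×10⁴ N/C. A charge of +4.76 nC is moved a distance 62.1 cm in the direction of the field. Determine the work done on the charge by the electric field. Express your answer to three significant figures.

The potential change for a displacement 62.1 cm in the direction of the field is ΔV = −Ed = -7950 V.
W_field = −qΔV = 3.78×10⁻⁵ J.

3.78×10⁻⁵ J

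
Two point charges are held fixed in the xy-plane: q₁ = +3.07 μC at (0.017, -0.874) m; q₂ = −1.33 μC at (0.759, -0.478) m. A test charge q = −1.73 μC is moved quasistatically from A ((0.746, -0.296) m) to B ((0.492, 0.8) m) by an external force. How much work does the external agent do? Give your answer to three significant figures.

-0.0736 J

For quasistatic motion the external work equals the change in potential energy: W_ext = qΔV = q(V_B − V_A).
At A: distances to the source charges are 0.930 m, 0.182 m; V_A = Σ kqᵢ/rᵢ = -3.59×10⁴ V.
At B: distances to the source charges are 1.74 m, 1.31 m; V_B = Σ kqᵢ/rᵢ = 6700 V.
ΔV = V_B − V_A = 4.26×10⁴ V.
W_ext = qΔV = (-1.73×10⁻⁶ C)(4.26×10⁴ V) = -0.0736 J.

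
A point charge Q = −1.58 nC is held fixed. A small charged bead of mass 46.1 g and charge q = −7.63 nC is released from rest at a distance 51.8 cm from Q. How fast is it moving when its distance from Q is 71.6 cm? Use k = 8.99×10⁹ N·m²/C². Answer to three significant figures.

1.58×10⁻³ m/s

Only the electrostatic force acts, so mechanical energy is conserved: ½mv² = U₁ − U₂ = kQq(1/r₁ − 1/r₂).
U₁ − U₂ = (8.99×10⁹ N·m²/C²)(-1.58×10⁻⁹ C)(-7.63×10⁻⁹ C)(1/0.518 − 1/0.716) = 5.79×10⁻⁸ J.
v = √(2·5.79×10⁻⁸/0.0461) = 1.58×10⁻³ m/s.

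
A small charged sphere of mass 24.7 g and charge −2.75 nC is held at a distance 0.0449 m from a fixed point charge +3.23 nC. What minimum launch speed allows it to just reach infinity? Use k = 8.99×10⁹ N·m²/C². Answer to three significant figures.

To just escape, total mechanical energy must reach zero at infinity: ½mv²_min + U = 0, so ½mv²_min = −U = |kQq|/r.
|U| = |kQq|/r = (8.99×10⁹ N·m²/C²)(3.23×10⁻⁹)(2.75×10⁻⁹)/(0.0449) = 1.78×10⁻⁶ J.
v_min = √(2|U|/m) = √(2·1.78×10⁻⁶/0.0247) = 0.0120 m/s.

0.0120 m/s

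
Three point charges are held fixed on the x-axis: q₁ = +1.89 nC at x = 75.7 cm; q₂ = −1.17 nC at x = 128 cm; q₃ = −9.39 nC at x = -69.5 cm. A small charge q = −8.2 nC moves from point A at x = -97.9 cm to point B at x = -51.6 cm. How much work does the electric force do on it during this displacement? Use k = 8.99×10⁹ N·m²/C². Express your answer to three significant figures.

The work done by the electric force is W_field = −ΔU = −q(V_B − V_A) = q(V_A − V_B).
At A: distances to the source charges are 1.74 m, 2.26 m, 0.284 m; V_A = Σ kqᵢ/rᵢ = -292 V.
At B: distances to the source charges are 1.27 m, 1.80 m, 0.179 m; V_B = Σ kqᵢ/rᵢ = -464 V.
ΔV = V_B − V_A = -172 V.
W_field = −qΔV = −(-8.20×10⁻⁹ C)(-172 V) = -1.41×10⁻⁶ J.

-1.41×10⁻⁶ J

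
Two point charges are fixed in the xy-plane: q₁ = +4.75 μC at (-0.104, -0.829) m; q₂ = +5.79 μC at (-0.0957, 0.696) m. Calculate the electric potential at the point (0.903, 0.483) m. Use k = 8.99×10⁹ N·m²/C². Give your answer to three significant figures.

Electric potential is a scalar, so the contributions from each charge add algebraically: V = Σ kqᵢ/rᵢ.
Distances from the field point to each charge: r₁ = 1.65 m, r₂ = 1.02 m.
V = k[(4.75×10⁻⁶)/(1.65) + (5.79×10⁻⁶)/(1.02)] = 7.68×10⁴ V.

7.68×10⁴ V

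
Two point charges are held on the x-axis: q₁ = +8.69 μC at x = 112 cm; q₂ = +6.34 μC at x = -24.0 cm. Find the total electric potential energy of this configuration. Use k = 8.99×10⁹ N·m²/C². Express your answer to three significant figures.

The work to assemble the configuration equals its total potential energy, U = Σ kqᵢqⱼ/rᵢⱼ over all pairs.
Pair separations: r₁₂ = 1.36 m.
U = (0.364) = 0.364 J.

0.364 J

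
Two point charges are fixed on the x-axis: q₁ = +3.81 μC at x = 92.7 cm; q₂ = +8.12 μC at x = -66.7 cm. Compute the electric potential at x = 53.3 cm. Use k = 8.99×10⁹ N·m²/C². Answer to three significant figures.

Electric potential is a scalar, so the contributions from each charge add algebraically: V = Σ kqᵢ/rᵢ.
Distances from the field point to each charge: r₁ = 0.394 m, r₂ = 1.20 m.
V = k[(3.81×10⁻⁶)/(0.394) + (8.12×10⁻⁶)/(1.20)] = 1.48×10⁵ V.

1.48×10⁵ V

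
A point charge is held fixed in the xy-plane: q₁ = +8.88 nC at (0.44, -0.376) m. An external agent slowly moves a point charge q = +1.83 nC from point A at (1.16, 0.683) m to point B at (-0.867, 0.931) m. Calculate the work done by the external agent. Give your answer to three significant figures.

-3.50×10⁻⁸ J

For quasistatic motion the external work equals the change in potential energy: W_ext = qΔV = q(V_B − V_A).
At A: distance to the source charge is 1.28 m; V_A = kq₁/r = 62.3 V.
At B: distance to the source charge is 1.85 m; V_B = kq₁/r = 43.2 V.
ΔV = V_B − V_A = -19.2 V.
W_ext = qΔV = (1.83×10⁻⁹ C)(-19.2 V) = -3.50×10⁻⁸ J.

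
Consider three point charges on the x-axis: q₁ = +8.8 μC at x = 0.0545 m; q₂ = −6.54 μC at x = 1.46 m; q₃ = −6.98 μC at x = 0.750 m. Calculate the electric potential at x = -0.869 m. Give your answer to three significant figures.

2.17×10⁴ V

The total potential is the scalar sum of each charge's contribution, V = Σ kqᵢ/rᵢ.
Distances from the field point to each charge: r₁ = 0.923 m, r₂ = 2.33 m, r₃ = 1.62 m.
V = k[(8.80×10⁻⁶)/(0.923) + (-6.54×10⁻⁶)/(2.33) + (-6.98×10⁻⁶)/(1.62)] = 2.17×10⁴ V.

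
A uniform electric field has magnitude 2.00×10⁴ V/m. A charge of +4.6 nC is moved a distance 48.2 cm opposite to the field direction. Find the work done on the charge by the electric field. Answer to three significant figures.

-4.43×10⁻⁵ J

The potential change for a displacement 48.2 cm opposite to the field direction is ΔV = +Ed = 9640 V.
W_field = −qΔV = -4.43×10⁻⁵ J.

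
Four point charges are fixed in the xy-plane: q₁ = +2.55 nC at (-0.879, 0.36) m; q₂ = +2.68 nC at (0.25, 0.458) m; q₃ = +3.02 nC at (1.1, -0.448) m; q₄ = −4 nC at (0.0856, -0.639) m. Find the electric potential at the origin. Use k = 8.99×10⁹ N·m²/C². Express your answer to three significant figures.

37.4 V

The total potential is the scalar sum of each charge's contribution, V = Σ kqᵢ/rᵢ.
Distances from the field point to each charge: r₁ = 0.950 m, r₂ = 0.522 m, r₃ = 1.19 m, r₄ = 0.645 m.
V = k[(2.55×10⁻⁹)/(0.950) + (2.68×10⁻⁹)/(0.522) + (3.02×10⁻⁹)/(1.19) + (-4.00×10⁻⁹)/(0.645)] = 37.4 V.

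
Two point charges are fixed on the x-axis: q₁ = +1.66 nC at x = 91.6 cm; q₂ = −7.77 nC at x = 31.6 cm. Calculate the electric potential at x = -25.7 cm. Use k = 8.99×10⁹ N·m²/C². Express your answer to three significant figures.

-109 V

The total potential is the scalar sum of each charge's contribution, V = Σ kqᵢ/rᵢ.
Distances from the field point to each charge: r₁ = 1.17 m, r₂ = 0.573 m.
V = k[(1.66×10⁻⁹)/(1.17) + (-7.77×10⁻⁹)/(0.573)] = -109 V.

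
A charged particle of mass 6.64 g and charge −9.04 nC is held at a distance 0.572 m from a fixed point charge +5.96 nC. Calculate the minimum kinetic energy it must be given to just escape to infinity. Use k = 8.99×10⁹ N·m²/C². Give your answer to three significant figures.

8.47×10⁻⁷ J

To just escape, total mechanical energy must reach zero at infinity: ½mv²_min + U = 0, so ½mv²_min = −U = |kQq|/r.
|U| = |kQq|/r = (8.99×10⁹ N·m²/C²)(5.96×10⁻⁹)(9.04×10⁻⁹)/(0.572) = 8.47×10⁻⁷ J.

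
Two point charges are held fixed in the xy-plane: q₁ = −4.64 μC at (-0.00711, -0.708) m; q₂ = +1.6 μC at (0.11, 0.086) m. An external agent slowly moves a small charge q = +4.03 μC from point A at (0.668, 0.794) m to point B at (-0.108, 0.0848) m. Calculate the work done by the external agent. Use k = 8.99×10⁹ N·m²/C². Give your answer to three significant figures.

0.0933 J

For quasistatic motion the external work equals the change in potential energy: W_ext = qΔV = q(V_B − V_A).
At A: distances to the source charges are 1.65 m, 0.901 m; V_A = Σ kqᵢ/rᵢ = -9370 V.
At B: distances to the source charges are 0.799 m, 0.218 m; V_B = Σ kqᵢ/rᵢ = 1.38×10⁴ V.
ΔV = V_B − V_A = 2.32×10⁴ V.
W_ext = qΔV = (4.03×10⁻⁶ C)(2.32×10⁴ V) = 0.0933 J.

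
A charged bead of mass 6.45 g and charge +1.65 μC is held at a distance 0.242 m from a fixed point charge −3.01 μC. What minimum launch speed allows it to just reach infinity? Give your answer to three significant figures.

To just escape, total mechanical energy must reach zero at infinity: ½mv²_min + U = 0, so ½mv²_min = −U = |kQq|/r.
|U| = |kQq|/r = (8.99×10⁹ N·m²/C²)(3.01×10⁻⁶)(1.65×10⁻⁶)/(0.242) = 0.184 J.
v_min = √(2|U|/m) = √(2·0.184/6.45×10⁻³) = 7.56 m/s.

7.56 m/s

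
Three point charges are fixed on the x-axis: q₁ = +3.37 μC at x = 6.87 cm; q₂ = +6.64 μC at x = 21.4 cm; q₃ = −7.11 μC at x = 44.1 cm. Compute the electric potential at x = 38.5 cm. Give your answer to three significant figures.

-6.97×10⁵ V

The total potential is the scalar sum of each charge's contribution, V = Σ kqᵢ/rᵢ.
Distances from the field point to each charge: r₁ = 0.316 m, r₂ = 0.171 m, r₃ = 0.0560 m.
V = k[(3.37×10⁻⁶)/(0.316) + (6.64×10⁻⁶)/(0.171) + (-7.11×10⁻⁶)/(0.0560)] = -6.97×10⁵ V.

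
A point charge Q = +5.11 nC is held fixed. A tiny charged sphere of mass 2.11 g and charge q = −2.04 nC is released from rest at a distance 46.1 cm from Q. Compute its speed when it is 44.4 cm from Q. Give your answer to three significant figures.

Only the electrostatic force acts, so mechanical energy is conserved: ½mv² = U₁ − U₂ = kQq(1/r₁ − 1/r₂).
U₁ − U₂ = (8.99×10⁹ N·m²/C²)(5.11×10⁻⁹ C)(-2.04×10⁻⁹ C)(1/0.461 − 1/0.444) = 7.78×10⁻⁹ J.
v = √(2·7.78×10⁻⁹/2.11×10⁻³) = 2.72×10⁻³ m/s.

2.72×10⁻³ m/s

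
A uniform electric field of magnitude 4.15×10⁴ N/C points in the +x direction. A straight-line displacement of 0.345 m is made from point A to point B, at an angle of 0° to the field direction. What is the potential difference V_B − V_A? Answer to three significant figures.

Only the component of displacement along E changes the potential: ΔV = −E·d·cosθ.
ΔV = −(4.15×10⁴ V/m)(0.345 m)cos0° = -1.43×10⁴ V.

-1.43×10⁴ V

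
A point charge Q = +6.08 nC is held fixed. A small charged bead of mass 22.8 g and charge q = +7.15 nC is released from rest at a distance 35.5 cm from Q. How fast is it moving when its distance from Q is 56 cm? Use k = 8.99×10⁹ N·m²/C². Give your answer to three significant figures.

5.95×10⁻³ m/s

Only the electrostatic force acts, so mechanical energy is conserved: ½mv² = U₁ − U₂ = kQq(1/r₁ − 1/r₂).
U₁ − U₂ = (8.99×10⁹ N·m²/C²)(6.08×10⁻⁹ C)(7.15×10⁻⁹ C)(1/0.355 − 1/0.560) = 4.03×10⁻⁷ J.
v = √(2·4.03×10⁻⁷/0.0228) = 5.95×10⁻³ m/s.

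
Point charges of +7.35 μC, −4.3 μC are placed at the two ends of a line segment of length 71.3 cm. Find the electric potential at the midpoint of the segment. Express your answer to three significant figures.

Electric potential is a scalar, so the contributions from each charge add algebraically: V = Σ kqᵢ/rᵢ.
Each charge is 0.356 m from the midpoint.
V = k[(7.35×10⁻⁶)/(0.356) + (-4.30×10⁻⁶)/(0.356)] = 7.69×10⁴ V.

7.69×10⁴ V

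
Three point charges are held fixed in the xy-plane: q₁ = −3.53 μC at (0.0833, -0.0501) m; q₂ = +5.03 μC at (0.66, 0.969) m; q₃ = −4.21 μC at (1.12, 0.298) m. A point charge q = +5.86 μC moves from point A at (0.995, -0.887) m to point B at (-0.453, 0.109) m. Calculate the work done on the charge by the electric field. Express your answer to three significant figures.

The work done by the electric force is W_field = −ΔU = −q(V_B − V_A) = q(V_A − V_B).
At A: distances to the source charges are 1.24 m, 1.89 m, 1.19 m; V_A = Σ kqᵢ/rᵢ = -3.34×10⁴ V.
At B: distances to the source charges are 0.559 m, 1.41 m, 1.58 m; V_B = Σ kqᵢ/rᵢ = -4.85×10⁴ V.
ΔV = V_B − V_A = -1.50×10⁴ V.
W_field = −qΔV = −(5.86×10⁻⁶ C)(-1.50×10⁴ V) = 0.0881 J.

0.0881 J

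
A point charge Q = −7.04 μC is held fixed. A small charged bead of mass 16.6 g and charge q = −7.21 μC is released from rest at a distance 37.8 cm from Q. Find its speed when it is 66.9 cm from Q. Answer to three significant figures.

Only the electrostatic force acts, so mechanical energy is conserved: ½mv² = U₁ − U₂ = kQq(1/r₁ − 1/r₂).
U₁ − U₂ = (8.99×10⁹ N·m²/C²)(-7.04×10⁻⁶ C)(-7.21×10⁻⁶ C)(1/0.378 − 1/0.669) = 0.525 J.
v = √(2·0.525/0.0166) = 7.95 m/s.

7.95 m/s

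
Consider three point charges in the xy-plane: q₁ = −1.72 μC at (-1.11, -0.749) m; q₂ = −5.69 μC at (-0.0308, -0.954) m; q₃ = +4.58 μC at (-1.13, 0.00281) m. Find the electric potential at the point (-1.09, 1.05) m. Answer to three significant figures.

8130 V

Electric potential is a scalar, so the contributions from each charge add algebraically: V = Σ kqᵢ/rᵢ.
Distances from the field point to each charge: r₁ = 1.80 m, r₂ = 2.27 m, r₃ = 1.05 m.
V = k[(-1.72×10⁻⁶)/(1.80) + (-5.69×10⁻⁶)/(2.27) + (4.58×10⁻⁶)/(1.05)] = 8130 V.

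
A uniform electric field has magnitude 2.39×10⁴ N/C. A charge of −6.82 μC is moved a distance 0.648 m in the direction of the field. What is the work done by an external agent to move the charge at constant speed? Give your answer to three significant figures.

0.106 J

The potential change for a displacement 0.648 m in the direction of the field is ΔV = −Ed = -1.55×10⁴ V.
W_ext = qΔV = 0.106 J.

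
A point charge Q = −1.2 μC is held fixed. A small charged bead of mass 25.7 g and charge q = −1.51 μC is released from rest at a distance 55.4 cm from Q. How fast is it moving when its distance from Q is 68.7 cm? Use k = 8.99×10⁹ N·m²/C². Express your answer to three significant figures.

Only the electrostatic force acts, so mechanical energy is conserved: ½mv² = U₁ − U₂ = kQq(1/r₁ − 1/r₂).
U₁ − U₂ = (8.99×10⁹ N·m²/C²)(-1.20×10⁻⁶ C)(-1.51×10⁻⁶ C)(1/0.554 − 1/0.687) = 5.69×10⁻³ J.
v = √(2·5.69×10⁻³/0.0257) = 0.666 m/s.

0.666 m/s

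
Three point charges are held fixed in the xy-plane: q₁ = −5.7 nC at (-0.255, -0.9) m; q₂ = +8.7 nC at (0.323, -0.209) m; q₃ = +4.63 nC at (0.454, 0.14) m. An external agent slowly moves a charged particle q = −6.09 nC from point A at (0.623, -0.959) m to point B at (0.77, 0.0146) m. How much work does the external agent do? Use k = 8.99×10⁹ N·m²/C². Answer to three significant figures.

-1.01×10⁻⁶ J

For quasistatic motion the external work equals the change in potential energy: W_ext = qΔV = q(V_B − V_A).
At A: distances to the source charges are 0.880 m, 0.808 m, 1.11 m; V_A = Σ kqᵢ/rᵢ = 76.0 V.
At B: distances to the source charges are 1.37 m, 0.500 m, 0.340 m; V_B = Σ kqᵢ/rᵢ = 242 V.
ΔV = V_B − V_A = 166 V.
W_ext = qΔV = (-6.09×10⁻⁹ C)(166 V) = -1.01×10⁻⁶ J.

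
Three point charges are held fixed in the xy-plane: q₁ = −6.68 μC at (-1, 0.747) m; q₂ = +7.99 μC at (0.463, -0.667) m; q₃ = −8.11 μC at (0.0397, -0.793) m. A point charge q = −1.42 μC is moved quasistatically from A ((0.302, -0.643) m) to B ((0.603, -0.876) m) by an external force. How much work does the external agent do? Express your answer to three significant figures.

0.0529 J

For quasistatic motion the external work equals the change in potential energy: W_ext = qΔV = q(V_B − V_A).
At A: distances to the source charges are 1.90 m, 0.163 m, 0.302 m; V_A = Σ kqᵢ/rᵢ = 1.68×10⁵ V.
At B: distances to the source charges are 2.28 m, 0.252 m, 0.569 m; V_B = Σ kqᵢ/rᵢ = 1.31×10⁵ V.
ΔV = V_B − V_A = -3.73×10⁴ V.
W_ext = qΔV = (-1.42×10⁻⁶ C)(-3.73×10⁴ V) = 0.0529 J.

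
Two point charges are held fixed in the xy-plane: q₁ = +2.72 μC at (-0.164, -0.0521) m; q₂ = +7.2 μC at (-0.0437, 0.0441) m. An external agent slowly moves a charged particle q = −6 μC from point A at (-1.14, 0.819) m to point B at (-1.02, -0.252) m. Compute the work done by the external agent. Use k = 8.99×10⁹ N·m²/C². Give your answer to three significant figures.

For quasistatic motion the external work equals the change in potential energy: W_ext = qΔV = q(V_B − V_A).
At A: distances to the source charges are 1.31 m, 1.34 m; V_A = Σ kqᵢ/rᵢ = 6.69×10⁴ V.
At B: distances to the source charges are 0.879 m, 1.02 m; V_B = Σ kqᵢ/rᵢ = 9.13×10⁴ V.
ΔV = V_B − V_A = 2.44×10⁴ V.
W_ext = qΔV = (-6.00×10⁻⁶ C)(2.44×10⁴ V) = -0.146 J.

-0.146 J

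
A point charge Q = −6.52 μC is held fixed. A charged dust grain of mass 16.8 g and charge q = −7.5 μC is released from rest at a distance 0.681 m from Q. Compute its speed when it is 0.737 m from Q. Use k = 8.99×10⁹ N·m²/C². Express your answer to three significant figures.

2.42 m/s

Only the electrostatic force acts, so mechanical energy is conserved: ½mv² = U₁ − U₂ = kQq(1/r₁ − 1/r₂).
U₁ − U₂ = (8.99×10⁹ N·m²/C²)(-6.52×10⁻⁶ C)(-7.50×10⁻⁶ C)(1/0.681 − 1/0.737) = 0.0491 J.
v = √(2·0.0491/0.0168) = 2.42 m/s.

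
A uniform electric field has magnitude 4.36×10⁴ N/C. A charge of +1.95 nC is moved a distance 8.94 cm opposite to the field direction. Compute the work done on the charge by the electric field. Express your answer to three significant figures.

The potential change for a displacement 8.94 cm opposite to the field direction is ΔV = +Ed = 3900 V.
W_field = −qΔV = -7.60×10⁻⁶ J.

-7.60×10⁻⁶ J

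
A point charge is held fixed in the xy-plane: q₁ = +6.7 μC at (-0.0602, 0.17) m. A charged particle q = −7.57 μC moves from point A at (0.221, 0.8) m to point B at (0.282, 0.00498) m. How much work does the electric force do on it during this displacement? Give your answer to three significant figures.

The work done by the electric force is W_field = −ΔU = −q(V_B − V_A) = q(V_A − V_B).
At A: distance to the source charge is 0.690 m; V_A = kq₁/r = 8.73×10⁴ V.
At B: distance to the source charge is 0.380 m; V_B = kq₁/r = 1.59×10⁵ V.
ΔV = V_B − V_A = 7.12×10⁴ V.
W_field = −qΔV = −(-7.57×10⁻⁶ C)(7.12×10⁴ V) = 0.539 J.

0.539 J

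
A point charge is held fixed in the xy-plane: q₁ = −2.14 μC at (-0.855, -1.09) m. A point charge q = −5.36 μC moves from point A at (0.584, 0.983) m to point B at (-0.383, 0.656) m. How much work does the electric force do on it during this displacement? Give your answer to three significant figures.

The work done by the electric force is W_field = −ΔU = −q(V_B − V_A) = q(V_A − V_B).
At A: distance to the source charge is 2.52 m; V_A = kq₁/r = -7620 V.
At B: distance to the source charge is 1.81 m; V_B = kq₁/r = -1.06×10⁴ V.
ΔV = V_B − V_A = -3010 V.
W_field = −qΔV = −(-5.36×10⁻⁶ C)(-3010 V) = -0.0162 J.

-0.0162 J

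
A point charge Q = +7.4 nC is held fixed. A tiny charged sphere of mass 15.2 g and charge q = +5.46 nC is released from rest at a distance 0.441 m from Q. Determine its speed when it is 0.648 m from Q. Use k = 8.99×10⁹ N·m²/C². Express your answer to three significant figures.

5.88×10⁻³ m/s

Only the electrostatic force acts, so mechanical energy is conserved: ½mv² = U₁ − U₂ = kQq(1/r₁ − 1/r₂).
U₁ − U₂ = (8.99×10⁹ N·m²/C²)(7.40×10⁻⁹ C)(5.46×10⁻⁹ C)(1/0.441 − 1/0.648) = 2.63×10⁻⁷ J.
v = √(2·2.63×10⁻⁷/0.0152) = 5.88×10⁻³ m/s.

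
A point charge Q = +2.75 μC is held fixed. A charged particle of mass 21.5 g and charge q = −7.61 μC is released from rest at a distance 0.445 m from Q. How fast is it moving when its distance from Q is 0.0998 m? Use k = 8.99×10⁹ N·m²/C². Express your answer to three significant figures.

11.7 m/s

Only the electrostatic force acts, so mechanical energy is conserved: ½mv² = U₁ − U₂ = kQq(1/r₁ − 1/r₂).
U₁ − U₂ = (8.99×10⁹ N·m²/C²)(2.75×10⁻⁶ C)(-7.61×10⁻⁶ C)(1/0.445 − 1/0.0998) = 1.46 J.
v = √(2·1.46/0.0215) = 11.7 m/s.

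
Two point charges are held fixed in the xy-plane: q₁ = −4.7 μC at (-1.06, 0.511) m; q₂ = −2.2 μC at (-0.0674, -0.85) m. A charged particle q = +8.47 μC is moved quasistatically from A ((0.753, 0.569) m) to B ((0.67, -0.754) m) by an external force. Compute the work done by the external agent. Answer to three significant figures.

-0.0928 J

For quasistatic motion the external work equals the change in potential energy: W_ext = qΔV = q(V_B − V_A).
At A: distances to the source charges are 1.81 m, 1.64 m; V_A = Σ kqᵢ/rᵢ = -3.54×10⁴ V.
At B: distances to the source charges are 2.14 m, 0.744 m; V_B = Σ kqᵢ/rᵢ = -4.63×10⁴ V.
ΔV = V_B − V_A = -1.10×10⁴ V.
W_ext = qΔV = (8.47×10⁻⁶ C)(-1.10×10⁴ V) = -0.0928 J.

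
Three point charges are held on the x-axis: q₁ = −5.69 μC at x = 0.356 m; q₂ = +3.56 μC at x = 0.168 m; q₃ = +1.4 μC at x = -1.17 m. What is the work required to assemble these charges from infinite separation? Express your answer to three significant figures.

The assembly work is the sum of pairwise potential energies, U = Σ_{i<j} kqᵢqⱼ/rᵢⱼ.
Pair separations: r₁₂ = 0.188 m, r₁₃ = 1.53 m, r₂₃ = 1.34 m.
U = (-0.969) + (-0.0469) + (0.0335) = -0.982 J.

-0.982 J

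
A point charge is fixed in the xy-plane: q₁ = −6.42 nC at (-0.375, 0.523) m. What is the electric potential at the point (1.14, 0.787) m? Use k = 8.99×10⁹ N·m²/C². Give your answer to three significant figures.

Electric potential is a scalar, so the contributions from each charge add algebraically: V = Σ kqᵢ/rᵢ.
Distances from the field point to each charge: r₁ = 1.54 m.
V = k[(-6.42×10⁻⁹)/(1.54)] = -37.5 V.

-37.5 V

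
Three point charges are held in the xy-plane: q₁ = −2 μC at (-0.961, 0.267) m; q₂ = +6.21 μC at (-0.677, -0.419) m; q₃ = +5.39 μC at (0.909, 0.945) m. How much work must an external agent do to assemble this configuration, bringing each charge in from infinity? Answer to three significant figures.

The work to assemble the configuration equals its total potential energy, U = Σ kqᵢqⱼ/rᵢⱼ over all pairs.
Pair separations: r₁₂ = 0.742 m, r₁₃ = 1.99 m, r₂₃ = 2.09 m.
U = (-0.150) + (-0.0487) + (0.144) = -0.0553 J.

-0.0553 J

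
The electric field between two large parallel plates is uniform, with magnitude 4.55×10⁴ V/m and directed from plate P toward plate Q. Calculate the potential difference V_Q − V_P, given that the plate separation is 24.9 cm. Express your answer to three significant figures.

In a uniform field, potential decreases in the direction of E: ΔV = −E·d for a displacement d parallel to E.
Going from P to Q is a displacement of 24.9 cm along the field, so V_Q − V_P = −Ed = -1.13×10⁴ V.

-1.13×10⁴ V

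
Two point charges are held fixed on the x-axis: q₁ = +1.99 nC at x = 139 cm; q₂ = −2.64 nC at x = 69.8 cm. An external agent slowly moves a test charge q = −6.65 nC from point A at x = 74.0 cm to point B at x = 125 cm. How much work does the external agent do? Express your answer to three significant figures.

For quasistatic motion the external work equals the change in potential energy: W_ext = qΔV = q(V_B − V_A).
At A: distances to the source charges are 0.650 m, 0.0420 m; V_A = Σ kqᵢ/rᵢ = -538 V.
At B: distances to the source charges are 0.140 m, 0.552 m; V_B = Σ kqᵢ/rᵢ = 84.8 V.
ΔV = V_B − V_A = 622 V.
W_ext = qΔV = (-6.65×10⁻⁹ C)(622 V) = -4.14×10⁻⁶ J.

-4.14×10⁻⁶ J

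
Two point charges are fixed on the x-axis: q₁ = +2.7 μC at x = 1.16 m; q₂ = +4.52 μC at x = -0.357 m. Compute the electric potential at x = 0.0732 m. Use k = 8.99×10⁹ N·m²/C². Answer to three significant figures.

1.17×10⁵ V

The total potential is the scalar sum of each charge's contribution, V = Σ kqᵢ/rᵢ.
Distances from the field point to each charge: r₁ = 1.09 m, r₂ = 0.430 m.
V = k[(2.70×10⁻⁶)/(1.09) + (4.52×10⁻⁶)/(0.430)] = 1.17×10⁵ V.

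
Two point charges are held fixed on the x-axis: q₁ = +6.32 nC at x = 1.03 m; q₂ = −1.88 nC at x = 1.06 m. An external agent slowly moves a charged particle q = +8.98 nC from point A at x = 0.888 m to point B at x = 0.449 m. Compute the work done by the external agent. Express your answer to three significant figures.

For quasistatic motion the external work equals the change in potential energy: W_ext = qΔV = q(V_B − V_A).
At A: distances to the source charges are 0.142 m, 0.172 m; V_A = Σ kqᵢ/rᵢ = 302 V.
At B: distances to the source charges are 0.581 m, 0.611 m; V_B = Σ kqᵢ/rᵢ = 70.1 V.
ΔV = V_B − V_A = -232 V.
W_ext = qΔV = (8.98×10⁻⁹ C)(-232 V) = -2.08×10⁻⁶ J.

-2.08×10⁻⁶ J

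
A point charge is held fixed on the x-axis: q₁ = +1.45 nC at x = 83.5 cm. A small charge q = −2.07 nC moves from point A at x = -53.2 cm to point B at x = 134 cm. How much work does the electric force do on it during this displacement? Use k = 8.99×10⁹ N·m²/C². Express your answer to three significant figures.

The work done by the electric force is W_field = −ΔU = −q(V_B − V_A) = q(V_A − V_B).
At A: distance to the source charge is 1.37 m; V_A = kq₁/r = 9.54 V.
At B: distance to the source charge is 0.505 m; V_B = kq₁/r = 25.8 V.
ΔV = V_B − V_A = 16.3 V.
W_field = −qΔV = −(-2.07×10⁻⁹ C)(16.3 V) = 3.37×10⁻⁸ J.

3.37×10⁻⁸ J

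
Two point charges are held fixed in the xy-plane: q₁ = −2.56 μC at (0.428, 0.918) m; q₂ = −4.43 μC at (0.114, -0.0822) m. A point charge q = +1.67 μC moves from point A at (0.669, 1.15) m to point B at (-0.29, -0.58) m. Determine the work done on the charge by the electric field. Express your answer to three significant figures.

-0.0372 J

The work done by the electric force is W_field = −ΔU = −q(V_B − V_A) = q(V_A − V_B).
At A: distances to the source charges are 0.335 m, 1.35 m; V_A = Σ kqᵢ/rᵢ = -9.83×10⁴ V.
At B: distances to the source charges are 1.66 m, 0.641 m; V_B = Σ kqᵢ/rᵢ = -7.60×10⁴ V.
ΔV = V_B − V_A = 2.23×10⁴ V.
W_field = −qΔV = −(1.67×10⁻⁶ C)(2.23×10⁴ V) = -0.0372 J.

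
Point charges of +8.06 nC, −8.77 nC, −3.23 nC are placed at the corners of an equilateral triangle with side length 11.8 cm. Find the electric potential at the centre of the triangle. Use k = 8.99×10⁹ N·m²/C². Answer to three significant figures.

-520 V

The total potential is the scalar sum of each charge's contribution, V = Σ kqᵢ/rᵢ.
The distance from each vertex to the centroid is a/√3 = 0.0681 m.
V = k[(8.06×10⁻⁹)/(0.0681) + (-8.77×10⁻⁹)/(0.0681) + (-3.23×10⁻⁹)/(0.0681)] = -520 V.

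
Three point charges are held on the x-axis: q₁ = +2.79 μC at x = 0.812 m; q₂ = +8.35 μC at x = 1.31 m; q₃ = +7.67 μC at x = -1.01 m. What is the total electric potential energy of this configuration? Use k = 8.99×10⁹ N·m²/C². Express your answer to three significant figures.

The work to assemble the configuration equals its total potential energy, U = Σ kqᵢqⱼ/rᵢⱼ over all pairs.
Pair separations: r₁₂ = 0.498 m, r₁₃ = 1.82 m, r₂₃ = 2.32 m.
U = (0.421) + (0.106) + (0.248) = 0.774 J.

0.774 J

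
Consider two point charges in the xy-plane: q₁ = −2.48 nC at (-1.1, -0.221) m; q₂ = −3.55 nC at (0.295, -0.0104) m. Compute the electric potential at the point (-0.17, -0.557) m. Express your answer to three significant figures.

Electric potential is a scalar, so the contributions from each charge add algebraically: V = Σ kqᵢ/rᵢ.
Distances from the field point to each charge: r₁ = 0.989 m, r₂ = 0.718 m.
V = k[(-2.48×10⁻⁹)/(0.989) + (-3.55×10⁻⁹)/(0.718)] = -67.0 V.

-67.0 V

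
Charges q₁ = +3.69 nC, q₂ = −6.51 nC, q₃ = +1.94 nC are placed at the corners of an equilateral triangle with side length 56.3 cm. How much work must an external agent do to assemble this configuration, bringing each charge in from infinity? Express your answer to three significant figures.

The assembly work is the sum of pairwise potential energies, U = Σ_{i<j} kqᵢqⱼ/rᵢⱼ.
All three pair separations equal the side length, 0.563 m.
U = (-3.84×10⁻⁷) + (1.14×10⁻⁷) + (-2.02×10⁻⁷) = -4.71×10⁻⁷ J.

-4.71×10⁻⁷ J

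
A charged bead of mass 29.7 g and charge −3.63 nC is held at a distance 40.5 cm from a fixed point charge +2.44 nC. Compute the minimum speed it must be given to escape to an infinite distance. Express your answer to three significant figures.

3.64×10⁻³ m/s

To just escape, total mechanical energy must reach zero at infinity: ½mv²_min + U = 0, so ½mv²_min = −U = |kQq|/r.
|U| = |kQq|/r = (8.99×10⁹ N·m²/C²)(2.44×10⁻⁹)(3.63×10⁻⁹)/(0.405) = 1.97×10⁻⁷ J.
v_min = √(2|U|/m) = √(2·1.97×10⁻⁷/0.0297) = 3.64×10⁻³ m/s.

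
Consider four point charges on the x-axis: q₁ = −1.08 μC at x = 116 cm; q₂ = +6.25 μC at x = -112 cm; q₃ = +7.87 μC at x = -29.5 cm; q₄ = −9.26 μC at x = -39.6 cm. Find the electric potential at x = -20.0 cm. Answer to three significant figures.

Electric potential is a scalar, so the contributions from each charge add algebraically: V = Σ kqᵢ/rᵢ.
Distances from the field point to each charge: r₁ = 1.36 m, r₂ = 0.920 m, r₃ = 0.0950 m, r₄ = 0.196 m.
V = k[(-1.08×10⁻⁶)/(1.36) + (6.25×10⁻⁶)/(0.920) + (7.87×10⁻⁶)/(0.0950) + (-9.26×10⁻⁶)/(0.196)] = 3.74×10⁵ V.

3.74×10⁵ V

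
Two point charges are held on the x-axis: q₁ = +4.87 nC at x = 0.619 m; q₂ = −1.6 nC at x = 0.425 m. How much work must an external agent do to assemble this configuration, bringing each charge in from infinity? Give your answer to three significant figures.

-3.61×10⁻⁷ J

The work to assemble the configuration equals its total potential energy, U = Σ kqᵢqⱼ/rᵢⱼ over all pairs.
Pair separations: r₁₂ = 0.194 m.
U = (-3.61×10⁻⁷) = -3.61×10⁻⁷ J.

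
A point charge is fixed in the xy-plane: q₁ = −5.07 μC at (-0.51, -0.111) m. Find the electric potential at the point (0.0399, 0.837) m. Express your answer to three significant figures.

-4.16×10⁴ V

The total potential is the scalar sum of each charge's contribution, V = Σ kqᵢ/rᵢ.
Distances from the field point to each charge: r₁ = 1.10 m.
V = k[(-5.07×10⁻⁶)/(1.10)] = -4.16×10⁴ V.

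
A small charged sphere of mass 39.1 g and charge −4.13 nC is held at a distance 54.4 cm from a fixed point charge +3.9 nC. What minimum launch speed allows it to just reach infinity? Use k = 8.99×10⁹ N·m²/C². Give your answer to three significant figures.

3.69×10⁻³ m/s

To just escape, total mechanical energy must reach zero at infinity: ½mv²_min + U = 0, so ½mv²_min = −U = |kQq|/r.
|U| = |kQq|/r = (8.99×10⁹ N·m²/C²)(3.90×10⁻⁹)(4.13×10⁻⁹)/(0.544) = 2.66×10⁻⁷ J.
v_min = √(2|U|/m) = √(2·2.66×10⁻⁷/0.0391) = 3.69×10⁻³ m/s.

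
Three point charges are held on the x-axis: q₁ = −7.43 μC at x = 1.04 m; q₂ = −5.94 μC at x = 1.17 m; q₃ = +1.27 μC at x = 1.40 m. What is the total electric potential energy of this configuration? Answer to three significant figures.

2.52 J

The assembly work is the sum of pairwise potential energies, U = Σ_{i<j} kqᵢqⱼ/rᵢⱼ.
Pair separations: r₁₂ = 0.130 m, r₁₃ = 0.360 m, r₂₃ = 0.230 m.
U = (3.05) + (-0.236) + (-0.295) = 2.52 J.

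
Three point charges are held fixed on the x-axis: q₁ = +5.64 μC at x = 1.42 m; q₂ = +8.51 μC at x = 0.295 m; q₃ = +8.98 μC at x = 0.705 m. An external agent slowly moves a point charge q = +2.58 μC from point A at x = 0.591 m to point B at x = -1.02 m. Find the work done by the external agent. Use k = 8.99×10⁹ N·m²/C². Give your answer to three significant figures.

For quasistatic motion the external work equals the change in potential energy: W_ext = qΔV = q(V_B − V_A).
At A: distances to the source charges are 0.829 m, 0.296 m, 0.114 m; V_A = Σ kqᵢ/rᵢ = 1.03×10⁶ V.
At B: distances to the source charges are 2.44 m, 1.31 m, 1.73 m; V_B = Σ kqᵢ/rᵢ = 1.26×10⁵ V.
ΔV = V_B − V_A = -9.02×10⁵ V.
W_ext = qΔV = (2.58×10⁻⁶ C)(-9.02×10⁵ V) = -2.33 J.

-2.33 J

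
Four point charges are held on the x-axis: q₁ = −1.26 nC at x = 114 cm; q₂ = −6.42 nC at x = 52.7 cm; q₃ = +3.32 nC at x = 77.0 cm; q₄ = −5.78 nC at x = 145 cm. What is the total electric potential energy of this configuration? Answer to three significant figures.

The assembly work is the sum of pairwise potential energies, U = Σ_{i<j} kqᵢqⱼ/rᵢⱼ.
Pair separations: r₁₂ = 0.613 m, r₁₃ = 0.370 m, r₁₄ = 0.310 m, r₂₃ = 0.243 m, r₂₄ = 0.923 m, r₃₄ = 0.680 m.
Summing all 6 pair terms gives U = -4.53×10⁻⁷ J.

-4.53×10⁻⁷ J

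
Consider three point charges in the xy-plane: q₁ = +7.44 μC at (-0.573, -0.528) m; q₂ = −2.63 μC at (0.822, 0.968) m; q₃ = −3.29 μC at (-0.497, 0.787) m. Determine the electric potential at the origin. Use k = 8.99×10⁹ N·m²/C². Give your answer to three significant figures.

The total potential is the scalar sum of each charge's contribution, V = Σ kqᵢ/rᵢ.
Distances from the field point to each charge: r₁ = 0.779 m, r₂ = 1.27 m, r₃ = 0.931 m.
V = k[(7.44×10⁻⁶)/(0.779) + (-2.63×10⁻⁶)/(1.27) + (-3.29×10⁻⁶)/(0.931)] = 3.54×10⁴ V.

3.54×10⁴ V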